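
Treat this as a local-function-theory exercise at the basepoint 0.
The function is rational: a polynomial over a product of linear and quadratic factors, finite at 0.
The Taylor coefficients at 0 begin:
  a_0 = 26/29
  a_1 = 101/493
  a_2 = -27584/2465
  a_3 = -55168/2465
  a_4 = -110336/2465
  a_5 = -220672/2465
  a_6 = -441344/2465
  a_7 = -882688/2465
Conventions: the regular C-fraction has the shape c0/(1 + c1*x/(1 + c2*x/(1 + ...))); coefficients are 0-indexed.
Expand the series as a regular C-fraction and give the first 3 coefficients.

Taylor coefficients (read off): a_0 = 26/29, a_1 = 101/493, a_2 = -27584/2465.
c0 = a_0 = 26/29. Peel one level at a time: if S = 1 + c*x/S' with S'(0) = 1, then c is the x-coefficient of S and S' = c*x/(S - 1).
S_1 = c0/f = 1 + (-101/442)*x + (12243133/976820)*x^2 + ...; c1 = -101/442.
S_2 = c1*x/(S_1 - 1) = 1 + (12243133/223210)*x + ...; c2 = 12243133/223210.

The regular C-fraction coefficients are [26/29, -101/442, 12243133/223210].


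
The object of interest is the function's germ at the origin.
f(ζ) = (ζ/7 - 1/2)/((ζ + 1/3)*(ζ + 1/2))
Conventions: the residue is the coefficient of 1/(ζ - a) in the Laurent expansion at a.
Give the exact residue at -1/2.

The residue is 24/7.

At the order-1 pole -1/2 set g(ζ) = (ζ - (-1/2))*f(ζ) = (ζ/7 - 1/2)/(ζ + 1/3).
Simple pole: residue = g(a) at a = -1/2, which is 24/7.


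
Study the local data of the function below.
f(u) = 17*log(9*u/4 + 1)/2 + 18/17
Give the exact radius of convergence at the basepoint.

The radius of convergence is 4/9.

Branch term (17/2)*log(1 - u/(-4/9)): its argument vanishes at u = -4/9, a logarithmic branch point, modulus 4/9.
The radius of convergence is the smallest modulus among the singular points: 4/9.


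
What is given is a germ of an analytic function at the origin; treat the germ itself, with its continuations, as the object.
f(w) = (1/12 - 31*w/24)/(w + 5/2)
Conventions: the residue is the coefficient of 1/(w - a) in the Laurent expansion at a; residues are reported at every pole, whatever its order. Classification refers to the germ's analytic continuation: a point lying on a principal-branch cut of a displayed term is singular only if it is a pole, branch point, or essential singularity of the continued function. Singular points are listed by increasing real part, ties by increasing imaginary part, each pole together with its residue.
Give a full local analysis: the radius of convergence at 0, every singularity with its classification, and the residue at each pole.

Denominator factor (w + 5/2): pole of order 1 at -5/2, modulus 5/2.
The radius of convergence is the smallest modulus among the singular points: 5/2.
At the order-1 pole -5/2 set g(w) = (w - (-5/2))*f(w) = 1/12 - 31*w/24.
Simple pole: residue = g(a) at a = -5/2, which is 53/16.

Radius of convergence at 0: 5/2.
At -5/2: a pole of order 1; residue 53/16.


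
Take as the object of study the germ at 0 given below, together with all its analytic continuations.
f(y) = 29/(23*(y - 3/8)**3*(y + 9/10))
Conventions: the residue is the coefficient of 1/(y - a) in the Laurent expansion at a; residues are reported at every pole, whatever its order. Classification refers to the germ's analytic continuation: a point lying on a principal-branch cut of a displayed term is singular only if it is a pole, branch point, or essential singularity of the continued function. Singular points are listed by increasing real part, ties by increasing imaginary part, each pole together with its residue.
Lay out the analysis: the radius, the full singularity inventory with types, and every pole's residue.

Denominator factor (y - 3/8)^3: pole of order 3 at 3/8, modulus 3/8.
Denominator factor (y + 9/10): pole of order 1 at -9/10, modulus 9/10.
The radius of convergence is the smallest modulus among the singular points: 3/8.
At the order-1 pole -9/10 set g(y) = (y - (-9/10))*f(y) = 29/(23*(y - 3/8)**3).
Simple pole: residue = g(a) at a = -9/10, which is -1856000/3050973.
At the order-3 pole 3/8 set g(y) = (y - (3/8))^3*f(y) = 29/(23*(y + 9/10)).
Order-3 pole: residue = g''(a)/2; g''(3/8) = 3712000/3050973, so the residue is 1856000/3050973.
List the singular points by increasing real part (a conjugate pair: the negative imaginary part first).

Radius of convergence at 0: 3/8.
At -9/10: a pole of order 1; residue -1856000/3050973.
At 3/8: a pole of order 3; residue 1856000/3050973.


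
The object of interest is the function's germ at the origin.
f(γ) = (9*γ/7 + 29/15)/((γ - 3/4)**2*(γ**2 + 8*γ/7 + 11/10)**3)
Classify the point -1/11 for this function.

Denominator factors: γ**2 + 8*γ/7 + 11/10 = 8507/8470 at γ = -1/11; γ - 3/4 = -37/44 at γ = -1/11 — none vanishes.
So the germ continues analytically to -1/11.

The point is a regular point.


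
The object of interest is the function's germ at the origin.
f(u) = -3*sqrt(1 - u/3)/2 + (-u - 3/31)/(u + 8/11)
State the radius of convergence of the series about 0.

Denominator factor (u + 8/11): pole of order 1 at -8/11, modulus 8/11.
Branch term (-3/2)*sqrt(1 - u/(3)): its argument vanishes at u = 3, a square-root branch point, modulus 3.
The radius of convergence is the smallest modulus among the singular points: 8/11.

The radius of convergence is 8/11.


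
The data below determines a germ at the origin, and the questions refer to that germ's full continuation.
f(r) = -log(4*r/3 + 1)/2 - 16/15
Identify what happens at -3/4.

The point is a logarithmic branch point.

The term (-1/2)*log(1 - r/(-3/4)) has argument 1 - -3/4/(-3/4) = 0 at -3/4: a logarithmic (infinitely-sheeted) branch point; the remaining terms are analytic or single-valued there.


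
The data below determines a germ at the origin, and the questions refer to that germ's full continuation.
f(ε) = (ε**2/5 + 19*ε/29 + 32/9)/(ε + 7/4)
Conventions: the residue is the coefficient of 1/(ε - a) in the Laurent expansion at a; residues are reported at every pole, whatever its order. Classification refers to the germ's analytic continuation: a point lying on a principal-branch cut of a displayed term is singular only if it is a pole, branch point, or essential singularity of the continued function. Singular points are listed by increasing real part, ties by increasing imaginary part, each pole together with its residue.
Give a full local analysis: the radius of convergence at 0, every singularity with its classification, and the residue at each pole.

Denominator factor (ε + 7/4): pole of order 1 at -7/4, modulus 7/4.
The radius of convergence is the smallest modulus among the singular points: 7/4.
At the order-1 pole -7/4 set g(ε) = (ε - (-7/4))*f(ε) = ε**2/5 + 19*ε/29 + 32/9.
Simple pole: residue = g(a) at a = -7/4, which is 63089/20880.

Radius of convergence at 0: 7/4.
At -7/4: a pole of order 1; residue 63089/20880.


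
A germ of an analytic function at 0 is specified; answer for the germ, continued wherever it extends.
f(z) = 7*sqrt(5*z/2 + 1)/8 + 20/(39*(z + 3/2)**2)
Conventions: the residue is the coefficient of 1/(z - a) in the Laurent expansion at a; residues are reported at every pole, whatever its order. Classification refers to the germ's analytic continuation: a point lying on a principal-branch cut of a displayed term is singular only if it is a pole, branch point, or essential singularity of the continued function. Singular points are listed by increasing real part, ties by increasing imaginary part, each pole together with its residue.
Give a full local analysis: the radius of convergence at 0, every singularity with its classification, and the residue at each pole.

Radius of convergence at 0: 2/5.
At -3/2: a pole of order 2; residue 0.
At -2/5: an algebraic (square-root) branch point.

Denominator factor (z + 3/2)^2: pole of order 2 at -3/2, modulus 3/2.
Branch term (7/8)*sqrt(1 - z/(-2/5)): its argument vanishes at z = -2/5, a square-root branch point, modulus 2/5.
The radius of convergence is the smallest modulus among the singular points: 2/5.
The branch term is analytic at -3/2 and contributes nothing to the residue; only the rational part matters.
At the order-2 pole -3/2 set g(z) = (z - (-3/2))^2*(rational part) = 20/39.
Order-2 pole: residue = g'(a); g'(-3/2) = 0, so the residue is 0.
List the singular points by increasing real part (a conjugate pair: the negative imaginary part first).


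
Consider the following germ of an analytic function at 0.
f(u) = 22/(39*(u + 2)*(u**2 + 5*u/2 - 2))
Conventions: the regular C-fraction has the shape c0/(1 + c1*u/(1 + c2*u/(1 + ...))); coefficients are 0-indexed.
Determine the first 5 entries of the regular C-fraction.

The regular C-fraction coefficients are [-11/78, -3/4, -3/2, 23/18, -8/207].

Taylor coefficients (expand at 0): a_0 = -11/78, a_1 = -11/104, a_2 = -99/416, a_3 = -1661/4992, a_4 = -3619/6656.
c0 = a_0 = -11/78. Peel one level at a time: if S = 1 + c*u/S' with S'(0) = 1, then c is the u-coefficient of S and S' = c*u/(S - 1).
S_1 = c0/f = 1 + (-3/4)*u + (-9/8)*u^2 + ...; c1 = -3/4.
S_2 = c1*u/(S_1 - 1) = 1 + (-3/2)*u + (23/12)*u^2 + ...; c2 = -3/2.
S_3 = c2*u/(S_2 - 1) = 1 + (23/18)*u + (4/81)*u^2 + ...; c3 = 23/18.
S_4 = c3*u/(S_3 - 1) = 1 + (-8/207)*u + ...; c4 = -8/207.


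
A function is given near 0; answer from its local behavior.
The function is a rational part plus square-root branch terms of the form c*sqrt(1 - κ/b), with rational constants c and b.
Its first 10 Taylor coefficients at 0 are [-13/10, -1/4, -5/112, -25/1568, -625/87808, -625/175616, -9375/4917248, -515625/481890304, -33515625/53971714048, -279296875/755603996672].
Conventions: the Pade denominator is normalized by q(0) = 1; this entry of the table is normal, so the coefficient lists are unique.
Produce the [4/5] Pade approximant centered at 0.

Taylor coefficients needed (read off): a_0 = -13/10, a_1 = -1/4, a_2 = -5/112, a_3 = -25/1568, a_4 = -625/87808, a_5 = -625/175616, a_6 = -9375/4917248, a_7 = -515625/481890304, a_8 = -33515625/53971714048, a_9 = -279296875/755603996672.
Write the denominator as Q(κ) = 1 + q1*κ + q2*κ^2 + q3*κ^3 + q4*κ^4 + q5*κ^5. Requiring Q*f - P = O(κ^10) with deg P <= 4 kills the coefficients of κ^5..κ^9 in Q*f:
  κ^5: a_5 + q1*a_4 + q2*a_3 + q3*a_2 + q4*a_1 + q5*a_0 = 0, i.e. -625/175616 + (-625/87808)*q1 + (-25/1568)*q2 + (-5/112)*q3 + (-1/4)*q4 + (-13/10)*q5 = 0.
  κ^6: a_6 + q1*a_5 + q2*a_4 + q3*a_3 + q4*a_2 + q5*a_1 = 0, i.e. -9375/4917248 + (-625/175616)*q1 + (-625/87808)*q2 + (-25/1568)*q3 + (-5/112)*q4 + (-1/4)*q5 = 0.
  κ^7: a_7 + q1*a_6 + q2*a_5 + q3*a_4 + q4*a_3 + q5*a_2 = 0, i.e. -515625/481890304 + (-9375/4917248)*q1 + (-625/175616)*q2 + (-625/87808)*q3 + (-25/1568)*q4 + (-5/112)*q5 = 0.
  κ^8: a_8 + q1*a_7 + q2*a_6 + q3*a_5 + q4*a_4 + q5*a_3 = 0, i.e. -33515625/53971714048 + (-515625/481890304)*q1 + (-9375/4917248)*q2 + (-625/175616)*q3 + (-625/87808)*q4 + (-25/1568)*q5 = 0.
  κ^9: a_9 + q1*a_8 + q2*a_7 + q3*a_6 + q4*a_5 + q5*a_4 = 0, i.e. -279296875/755603996672 + (-33515625/53971714048)*q1 + (-515625/481890304)*q2 + (-9375/4917248)*q3 + (-625/175616)*q4 + (-625/87808)*q5 = 0.
Solving this linear system: q1 = -825/602, q2 = 2875/4816, q3 = -40625/471968, q4 = 46875/26430208, q5 = 3125/52860416.
The numerator is Q*f truncated at degree 4: P0 = a_0 = -13/10; P1 = a_1 + q1*a_0 = 461/301; P2 = a_2 + q1*a_1 + q2*a_0 = -4605/9632; P3 = a_3 + q1*a_2 + q2*a_1 + q3*a_0 = 3725/471968; P4 = a_4 + q1*a_3 + q2*a_2 + q3*a_1 + q4*a_0 = 385625/52860416.

The Pade approximant has numerator coefficients [-13/10, 461/301, -4605/9632, 3725/471968, 385625/52860416]; denominator coefficients [1, -825/602, 2875/4816, -40625/471968, 46875/26430208, 3125/52860416].


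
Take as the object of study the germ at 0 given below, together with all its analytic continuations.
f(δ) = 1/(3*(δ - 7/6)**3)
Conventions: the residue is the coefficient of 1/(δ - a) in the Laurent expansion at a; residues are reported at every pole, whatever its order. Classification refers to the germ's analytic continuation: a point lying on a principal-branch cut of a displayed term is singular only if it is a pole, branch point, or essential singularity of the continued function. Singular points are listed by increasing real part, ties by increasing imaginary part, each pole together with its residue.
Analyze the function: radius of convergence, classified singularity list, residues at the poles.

Denominator factor (δ - 7/6)^3: pole of order 3 at 7/6, modulus 7/6.
The radius of convergence is the smallest modulus among the singular points: 7/6.
At the order-3 pole 7/6 set g(δ) = (δ - (7/6))^3*f(δ) = 1/3.
Order-3 pole: residue = g''(a)/2; g''(7/6) = 0, so the residue is 0.

Radius of convergence at 0: 7/6.
At 7/6: a pole of order 3; residue 0.


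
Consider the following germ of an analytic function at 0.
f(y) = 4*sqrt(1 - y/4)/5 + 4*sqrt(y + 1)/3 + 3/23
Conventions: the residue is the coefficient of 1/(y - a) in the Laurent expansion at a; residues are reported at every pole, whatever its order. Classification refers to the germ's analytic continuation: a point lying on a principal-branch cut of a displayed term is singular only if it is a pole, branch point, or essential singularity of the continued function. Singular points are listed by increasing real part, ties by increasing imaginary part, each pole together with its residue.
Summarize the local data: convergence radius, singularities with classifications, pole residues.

Radius of convergence at 0: 1.
At -1: an algebraic (square-root) branch point.
At 4: an algebraic (square-root) branch point.

Branch term (4/5)*sqrt(1 - y/(4)): its argument vanishes at y = 4, a square-root branch point, modulus 4.
Branch term (4/3)*sqrt(1 - y/(-1)): its argument vanishes at y = -1, a square-root branch point, modulus 1.
The radius of convergence is the smallest modulus among the singular points: 1.
List the singular points by increasing real part (a conjugate pair: the negative imaginary part first).


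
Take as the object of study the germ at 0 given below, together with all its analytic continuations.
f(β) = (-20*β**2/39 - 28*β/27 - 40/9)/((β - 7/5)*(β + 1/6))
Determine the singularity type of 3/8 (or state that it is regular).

Denominator factors: β - 7/5 = -41/40 at β = 3/8; β + 1/6 = 13/24 at β = 3/8 — none vanishes.
So the germ continues analytically to 3/8.

The point is a regular point.


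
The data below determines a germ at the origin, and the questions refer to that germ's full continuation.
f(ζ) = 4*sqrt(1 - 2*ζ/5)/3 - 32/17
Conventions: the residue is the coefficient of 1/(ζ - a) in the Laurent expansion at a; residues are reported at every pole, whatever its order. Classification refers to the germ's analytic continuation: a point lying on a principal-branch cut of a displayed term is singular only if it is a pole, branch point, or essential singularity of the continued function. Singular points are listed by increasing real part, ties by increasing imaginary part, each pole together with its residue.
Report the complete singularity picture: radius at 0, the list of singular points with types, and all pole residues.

Branch term (4/3)*sqrt(1 - ζ/(5/2)): its argument vanishes at ζ = 5/2, a square-root branch point, modulus 5/2.
The radius of convergence is the smallest modulus among the singular points: 5/2.

Radius of convergence at 0: 5/2.
At 5/2: an algebraic (square-root) branch point.


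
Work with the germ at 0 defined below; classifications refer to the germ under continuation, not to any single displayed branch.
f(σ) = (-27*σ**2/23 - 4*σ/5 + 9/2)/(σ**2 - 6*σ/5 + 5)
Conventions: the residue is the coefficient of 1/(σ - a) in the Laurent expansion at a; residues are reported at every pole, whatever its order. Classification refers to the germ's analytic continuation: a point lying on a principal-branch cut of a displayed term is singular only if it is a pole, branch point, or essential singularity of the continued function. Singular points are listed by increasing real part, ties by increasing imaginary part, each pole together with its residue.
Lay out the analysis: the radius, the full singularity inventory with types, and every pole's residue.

Denominator factor (σ**2 - 6*σ/5 + 5): discriminant -464/25, complex-conjugate roots (3/5) + ((2/5)*sqrt(29))*i and (3/5) - ((2/5)*sqrt(29))*i; poles of order 1, moduli sqrt(5) and sqrt(5).
The radius of convergence is the smallest modulus among the singular points: sqrt(5).
The factor σ**2 - 6*σ/5 + 5 splits as (σ - a)(σ - a') with a = (3/5) - ((2/5)*sqrt(29))*i, a' = (3/5) + ((2/5)*sqrt(29))*i. At the order-1 pole a set g(σ) = (σ - a)*f(σ) = [-27*σ**2/23 - 4*σ/5 + 9/2] / (σ - a').
Simple pole: residue = g(a) at a = (3/5) - ((2/5)*sqrt(29))*i, which is (-127/115) + ((10401/26680)*sqrt(29))*i.
The factor σ**2 - 6*σ/5 + 5 splits as (σ - a)(σ - a') with a = (3/5) + ((2/5)*sqrt(29))*i, a' = (3/5) - ((2/5)*sqrt(29))*i. At the order-1 pole a set g(σ) = (σ - a)*f(σ) = [-27*σ**2/23 - 4*σ/5 + 9/2] / (σ - a').
Simple pole: residue = g(a) at a = (3/5) + ((2/5)*sqrt(29))*i, which is (-127/115) - ((10401/26680)*sqrt(29))*i.
List the singular points by increasing real part (a conjugate pair: the negative imaginary part first).

Radius of convergence at 0: sqrt(5).
At (3/5) - ((2/5)*sqrt(29))*i: a pole of order 1; residue (-127/115) + ((10401/26680)*sqrt(29))*i.
At (3/5) + ((2/5)*sqrt(29))*i: a pole of order 1; residue (-127/115) - ((10401/26680)*sqrt(29))*i.


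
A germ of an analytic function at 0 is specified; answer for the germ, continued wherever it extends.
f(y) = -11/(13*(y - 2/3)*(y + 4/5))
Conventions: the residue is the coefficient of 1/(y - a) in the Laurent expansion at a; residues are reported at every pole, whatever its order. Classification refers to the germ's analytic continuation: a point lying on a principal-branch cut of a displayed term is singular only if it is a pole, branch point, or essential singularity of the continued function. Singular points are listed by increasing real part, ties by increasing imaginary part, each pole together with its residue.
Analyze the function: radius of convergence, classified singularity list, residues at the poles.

Radius of convergence at 0: 2/3.
At -4/5: a pole of order 1; residue 15/26.
At 2/3: a pole of order 1; residue -15/26.

Denominator factor (y + 4/5): pole of order 1 at -4/5, modulus 4/5.
Denominator factor (y - 2/3): pole of order 1 at 2/3, modulus 2/3.
The radius of convergence is the smallest modulus among the singular points: 2/3.
At the order-1 pole -4/5 set g(y) = (y - (-4/5))*f(y) = -11/(13*(y - 2/3)).
Simple pole: residue = g(a) at a = -4/5, which is 15/26.
At the order-1 pole 2/3 set g(y) = (y - (2/3))*f(y) = -11/(13*(y + 4/5)).
Simple pole: residue = g(a) at a = 2/3, which is -15/26.
List the singular points by increasing real part (a conjugate pair: the negative imaginary part first).


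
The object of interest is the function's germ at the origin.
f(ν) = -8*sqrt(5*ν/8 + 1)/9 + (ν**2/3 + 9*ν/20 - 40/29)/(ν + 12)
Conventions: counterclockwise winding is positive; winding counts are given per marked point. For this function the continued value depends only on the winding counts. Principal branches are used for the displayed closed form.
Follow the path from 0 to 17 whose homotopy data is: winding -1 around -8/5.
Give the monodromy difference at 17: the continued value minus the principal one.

The rational part is single-valued and drops out of the difference; each branch term changes only by its own monodromy.
(-8/9)*sqrt(1 - ν/(-8/5)): winding -1 is odd, the square root flips sign, contributing -2*(-8/9)*sqrt(1 - (17)/(-8/5)) = -2*(-8/9)*sqrt(93/8) = (4/9)*sqrt(186).
Summing the contributions at ν = 17 gives (4/9)*sqrt(186).

Continued minus principal equals (4/9)*sqrt(186).


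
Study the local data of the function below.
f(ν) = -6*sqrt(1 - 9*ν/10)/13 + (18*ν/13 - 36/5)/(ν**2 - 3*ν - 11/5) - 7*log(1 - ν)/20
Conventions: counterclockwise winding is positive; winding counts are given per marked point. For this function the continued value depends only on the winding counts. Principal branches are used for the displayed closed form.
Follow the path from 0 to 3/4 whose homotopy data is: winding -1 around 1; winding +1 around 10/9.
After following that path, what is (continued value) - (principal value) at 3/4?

Continued minus principal equals ((3/65)*sqrt(130)) + ((7/10)*pi)*i.

The rational part is single-valued and drops out of the difference; each branch term changes only by its own monodromy.
(-6/13)*sqrt(1 - ν/(10/9)): winding +1 is odd, the square root flips sign, contributing -2*(-6/13)*sqrt(1 - (3/4)/(10/9)) = -2*(-6/13)*sqrt(13/40) = (3/65)*sqrt(130).
(-7/20)*log(1 - ν/(1)): each positive loop around 1 adds 2*pi*i to the log, so winding -1 contributes (-7/20)*(-1)*2*pi*i = (7/10)*pi*i.
Summing the contributions at ν = 3/4 gives ((3/65)*sqrt(130)) + ((7/10)*pi)*i.


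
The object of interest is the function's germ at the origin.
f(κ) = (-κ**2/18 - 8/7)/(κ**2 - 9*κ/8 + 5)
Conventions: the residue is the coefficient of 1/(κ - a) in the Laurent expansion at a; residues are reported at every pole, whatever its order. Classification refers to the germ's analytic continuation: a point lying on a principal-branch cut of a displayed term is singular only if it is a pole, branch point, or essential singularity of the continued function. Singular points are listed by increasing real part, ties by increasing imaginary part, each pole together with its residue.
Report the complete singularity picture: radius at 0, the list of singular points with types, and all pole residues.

Radius of convergence at 0: sqrt(5).
At (9/16) - ((1/16)*sqrt(1199))*i: a pole of order 1; residue (-1/32) - ((14519/2417184)*sqrt(1199))*i.
At (9/16) + ((1/16)*sqrt(1199))*i: a pole of order 1; residue (-1/32) + ((14519/2417184)*sqrt(1199))*i.

Denominator factor (κ**2 - 9*κ/8 + 5): discriminant -1199/64, complex-conjugate roots (9/16) + ((1/16)*sqrt(1199))*i and (9/16) - ((1/16)*sqrt(1199))*i; poles of order 1, moduli sqrt(5) and sqrt(5).
The radius of convergence is the smallest modulus among the singular points: sqrt(5).
The factor κ**2 - 9*κ/8 + 5 splits as (κ - a)(κ - a') with a = (9/16) - ((1/16)*sqrt(1199))*i, a' = (9/16) + ((1/16)*sqrt(1199))*i. At the order-1 pole a set g(κ) = (κ - a)*f(κ) = [-κ**2/18 - 8/7] / (κ - a').
Simple pole: residue = g(a) at a = (9/16) - ((1/16)*sqrt(1199))*i, which is (-1/32) - ((14519/2417184)*sqrt(1199))*i.
The factor κ**2 - 9*κ/8 + 5 splits as (κ - a)(κ - a') with a = (9/16) + ((1/16)*sqrt(1199))*i, a' = (9/16) - ((1/16)*sqrt(1199))*i. At the order-1 pole a set g(κ) = (κ - a)*f(κ) = [-κ**2/18 - 8/7] / (κ - a').
Simple pole: residue = g(a) at a = (9/16) + ((1/16)*sqrt(1199))*i, which is (-1/32) + ((14519/2417184)*sqrt(1199))*i.
List the singular points by increasing real part (a conjugate pair: the negative imaginary part first).


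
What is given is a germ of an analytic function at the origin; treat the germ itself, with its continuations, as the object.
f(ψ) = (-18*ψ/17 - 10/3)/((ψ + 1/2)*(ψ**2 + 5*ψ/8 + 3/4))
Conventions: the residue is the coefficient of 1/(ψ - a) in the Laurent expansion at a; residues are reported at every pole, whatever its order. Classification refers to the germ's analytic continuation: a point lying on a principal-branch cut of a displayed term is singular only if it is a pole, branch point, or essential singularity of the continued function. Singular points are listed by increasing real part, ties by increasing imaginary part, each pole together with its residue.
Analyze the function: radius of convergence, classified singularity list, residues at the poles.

Denominator factor (ψ**2 + 5*ψ/8 + 3/4): discriminant -167/64, complex-conjugate roots (-5/16) + ((1/16)*sqrt(167))*i and (-5/16) - ((1/16)*sqrt(167))*i; poles of order 1, moduli (1/2)*sqrt(3) and (1/2)*sqrt(3).
Denominator factor (ψ + 1/2): pole of order 1 at -1/2, modulus 1/2.
The radius of convergence is the smallest modulus among the singular points: 1/2.
At the order-1 pole -1/2 set g(ψ) = (ψ - (-1/2))*f(ψ) = (-18*ψ/17 - 10/3)/(ψ**2 + 5*ψ/8 + 3/4).
Simple pole: residue = g(a) at a = -1/2, which is -208/51.
The factor ψ**2 + 5*ψ/8 + 3/4 splits as (ψ - a)(ψ - a') with a = (-5/16) - ((1/16)*sqrt(167))*i, a' = (-5/16) + ((1/16)*sqrt(167))*i. At the order-1 pole a set g(ψ) = (ψ - a)*f(ψ) = [(-18*ψ/17 - 10/3)/(ψ + 1/2)] / (ψ - a').
Simple pole: residue = g(a) at a = (-5/16) - ((1/16)*sqrt(167))*i, which is (104/51) - ((248/2839)*sqrt(167))*i.
The factor ψ**2 + 5*ψ/8 + 3/4 splits as (ψ - a)(ψ - a') with a = (-5/16) + ((1/16)*sqrt(167))*i, a' = (-5/16) - ((1/16)*sqrt(167))*i. At the order-1 pole a set g(ψ) = (ψ - a)*f(ψ) = [(-18*ψ/17 - 10/3)/(ψ + 1/2)] / (ψ - a').
Simple pole: residue = g(a) at a = (-5/16) + ((1/16)*sqrt(167))*i, which is (104/51) + ((248/2839)*sqrt(167))*i.
List the singular points by increasing real part (a conjugate pair: the negative imaginary part first).

Radius of convergence at 0: 1/2.
At -1/2: a pole of order 1; residue -208/51.
At (-5/16) - ((1/16)*sqrt(167))*i: a pole of order 1; residue (104/51) - ((248/2839)*sqrt(167))*i.
At (-5/16) + ((1/16)*sqrt(167))*i: a pole of order 1; residue (104/51) + ((248/2839)*sqrt(167))*i.


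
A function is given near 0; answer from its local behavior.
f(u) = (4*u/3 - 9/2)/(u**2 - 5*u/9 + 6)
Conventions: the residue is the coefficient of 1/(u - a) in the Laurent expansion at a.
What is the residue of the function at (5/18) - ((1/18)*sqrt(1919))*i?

The residue is (2/3) - ((223/11514)*sqrt(1919))*i.

The factor u**2 - 5*u/9 + 6 splits as (u - a)(u - a') with a = (5/18) - ((1/18)*sqrt(1919))*i, a' = (5/18) + ((1/18)*sqrt(1919))*i. At the order-1 pole a set g(u) = (u - a)*f(u) = [4*u/3 - 9/2] / (u - a').
Simple pole: residue = g(a) at a = (5/18) - ((1/18)*sqrt(1919))*i, which is (2/3) - ((223/11514)*sqrt(1919))*i.


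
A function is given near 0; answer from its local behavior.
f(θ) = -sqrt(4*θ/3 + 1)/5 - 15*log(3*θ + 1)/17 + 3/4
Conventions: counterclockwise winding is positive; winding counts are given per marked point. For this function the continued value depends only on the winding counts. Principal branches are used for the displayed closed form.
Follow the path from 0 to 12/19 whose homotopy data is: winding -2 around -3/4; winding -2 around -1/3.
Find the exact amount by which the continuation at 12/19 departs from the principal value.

The rational part is single-valued and drops out of the difference; each branch term changes only by its own monodromy.
(-1/5)*sqrt(1 - θ/(-3/4)): winding -2 is even, the square root returns to the same sheet, contribution 0.
(-15/17)*log(1 - θ/(-1/3)): each positive loop around -1/3 adds 2*pi*i to the log, so winding -2 contributes (-15/17)*(-2)*2*pi*i = (60/17)*pi*i.
Summing the contributions at θ = 12/19 gives (60/17)*pi*i.

Continued minus principal equals (60/17)*pi*i.


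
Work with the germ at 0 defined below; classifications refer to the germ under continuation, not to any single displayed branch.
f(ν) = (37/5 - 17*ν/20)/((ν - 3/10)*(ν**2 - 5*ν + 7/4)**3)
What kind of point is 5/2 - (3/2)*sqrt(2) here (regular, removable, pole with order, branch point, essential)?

The denominator factor ν**2 - 5*ν + 7/4 vanishes at 5/2 - (3/2)*sqrt(2) and appears to the power 3; the numerator there equals 211/40 + (51/40)*sqrt(2), nonzero, and no other factor vanishes.
Hence a pole whose order is the multiplicity, 3.

The point is a pole of order 3.


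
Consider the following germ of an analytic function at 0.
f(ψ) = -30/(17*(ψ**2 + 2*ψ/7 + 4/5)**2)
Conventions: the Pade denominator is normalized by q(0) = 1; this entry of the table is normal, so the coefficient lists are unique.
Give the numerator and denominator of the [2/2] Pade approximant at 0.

The Pade approximant has numerator coefficients [-375/136, 354375/654772, 7625625/5238176]; denominator coefficients [1, 34915/67403, 924480/471821].

Taylor coefficients needed (expand at 0): a_0 = -375/136, a_1 = 1875/952, a_2 = 155625/26656, a_3 = -1284375/186592, a_4 = -10284375/1306144.
Write the denominator as Q(ψ) = 1 + q1*ψ + q2*ψ^2. Requiring Q*f - P = O(ψ^5) with deg P <= 2 kills the coefficients of ψ^3..ψ^4 in Q*f:
  ψ^3: a_3 + q1*a_2 + q2*a_1 = 0, i.e. -1284375/186592 + (155625/26656)*q1 + (1875/952)*q2 = 0.
  ψ^4: a_4 + q1*a_3 + q2*a_2 = 0, i.e. -10284375/1306144 + (-1284375/186592)*q1 + (155625/26656)*q2 = 0.
Solving this linear system: q1 = 34915/67403, q2 = 924480/471821.
The numerator is Q*f truncated at degree 2: P0 = a_0 = -375/136; P1 = a_1 + q1*a_0 = 354375/654772; P2 = a_2 + q1*a_1 + q2*a_0 = 7625625/5238176.


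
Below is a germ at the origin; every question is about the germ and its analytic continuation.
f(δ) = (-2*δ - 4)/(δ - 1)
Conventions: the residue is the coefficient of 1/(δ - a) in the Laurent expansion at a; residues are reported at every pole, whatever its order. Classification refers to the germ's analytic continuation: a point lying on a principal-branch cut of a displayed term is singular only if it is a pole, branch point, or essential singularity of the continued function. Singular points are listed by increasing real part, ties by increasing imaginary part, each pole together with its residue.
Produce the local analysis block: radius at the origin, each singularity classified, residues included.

Radius of convergence at 0: 1.
At 1: a pole of order 1; residue -6.

Denominator factor (δ - 1): pole of order 1 at 1, modulus 1.
The radius of convergence is the smallest modulus among the singular points: 1.
At the order-1 pole 1 set g(δ) = (δ - (1))*f(δ) = -2*δ - 4.
Simple pole: residue = g(a) at a = 1, which is -6.


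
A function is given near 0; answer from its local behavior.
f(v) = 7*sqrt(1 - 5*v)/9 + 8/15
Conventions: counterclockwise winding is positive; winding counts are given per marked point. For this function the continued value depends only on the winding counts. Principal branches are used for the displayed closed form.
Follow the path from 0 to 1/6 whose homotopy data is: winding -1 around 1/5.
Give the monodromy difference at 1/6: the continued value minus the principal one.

The rational part is single-valued and drops out of the difference; each branch term changes only by its own monodromy.
(7/9)*sqrt(1 - v/(1/5)): winding -1 is odd, the square root flips sign, contributing -2*(7/9)*sqrt(1 - (1/6)/(1/5)) = -2*(7/9)*sqrt(1/6) = -(7/27)*sqrt(6).
Summing the contributions at v = 1/6 gives -(7/27)*sqrt(6).

Continued minus principal equals -(7/27)*sqrt(6).


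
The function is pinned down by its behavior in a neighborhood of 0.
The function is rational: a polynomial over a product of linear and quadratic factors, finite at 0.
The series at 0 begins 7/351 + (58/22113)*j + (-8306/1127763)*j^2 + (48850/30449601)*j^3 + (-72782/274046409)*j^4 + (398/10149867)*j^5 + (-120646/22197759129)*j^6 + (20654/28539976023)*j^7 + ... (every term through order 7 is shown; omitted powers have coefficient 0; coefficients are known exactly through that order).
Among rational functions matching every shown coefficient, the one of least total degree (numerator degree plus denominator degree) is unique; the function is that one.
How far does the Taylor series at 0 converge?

The radius of convergence is 9.

No rational of total degree below 4 reproduces all 8 coefficients; solving the [2/2] Pade equations on them gives f(j) = (-9*j**2/17 + 4*j/7 + 21/13)/(j + 9)**2, whose expansion matches every shown term.
Denominator factor (j + 9)^2: pole of order 2 at -9, modulus 9.
The radius of convergence is the smallest modulus among the singular points: 9.


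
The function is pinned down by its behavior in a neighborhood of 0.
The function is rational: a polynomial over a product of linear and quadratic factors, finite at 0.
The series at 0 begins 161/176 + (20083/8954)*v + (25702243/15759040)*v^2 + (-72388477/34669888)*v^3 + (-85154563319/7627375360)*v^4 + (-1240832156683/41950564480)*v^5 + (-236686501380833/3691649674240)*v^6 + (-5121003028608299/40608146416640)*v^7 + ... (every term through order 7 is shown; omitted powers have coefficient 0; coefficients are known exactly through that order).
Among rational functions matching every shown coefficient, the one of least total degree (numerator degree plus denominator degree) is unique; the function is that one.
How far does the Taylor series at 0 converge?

No rational of total degree below 5 reproduces all 8 coefficients; solving the [2/3] Pade equations on them gives f(v) = (19*v**2/10 + 28*v/37 - 23/36)/((v - 11/7)*(v - 2/3)**2), whose expansion matches every shown term.
Denominator factor (v - 11/7): pole of order 1 at 11/7, modulus 11/7.
Denominator factor (v - 2/3)^2: pole of order 2 at 2/3, modulus 2/3.
The radius of convergence is the smallest modulus among the singular points: 2/3.

The radius of convergence is 2/3.


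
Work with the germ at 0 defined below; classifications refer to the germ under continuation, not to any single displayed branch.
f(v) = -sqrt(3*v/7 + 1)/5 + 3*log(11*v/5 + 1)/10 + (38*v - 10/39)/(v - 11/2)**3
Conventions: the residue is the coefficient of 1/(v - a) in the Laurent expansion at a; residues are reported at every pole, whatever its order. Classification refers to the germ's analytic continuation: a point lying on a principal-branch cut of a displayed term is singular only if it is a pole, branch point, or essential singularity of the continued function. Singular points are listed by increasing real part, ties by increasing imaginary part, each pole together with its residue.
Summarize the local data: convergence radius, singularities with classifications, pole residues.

Denominator factor (v - 11/2)^3: pole of order 3 at 11/2, modulus 11/2.
Branch term (3/10)*log(1 - v/(-5/11)): its argument vanishes at v = -5/11, a logarithmic branch point, modulus 5/11.
Branch term (-1/5)*sqrt(1 - v/(-7/3)): its argument vanishes at v = -7/3, a square-root branch point, modulus 7/3.
The radius of convergence is the smallest modulus among the singular points: 5/11.
The branch terms are analytic at 11/2 and contribute nothing to the residue; only the rational part matters.
At the order-3 pole 11/2 set g(v) = (v - (11/2))^3*(rational part) = 38*v - 10/39.
Order-3 pole: residue = g''(a)/2; g''(11/2) = 0, so the residue is 0.
List the singular points by increasing real part (a conjugate pair: the negative imaginary part first).

Radius of convergence at 0: 5/11.
At -7/3: an algebraic (square-root) branch point.
At -5/11: a logarithmic branch point.
At 11/2: a pole of order 3; residue 0.


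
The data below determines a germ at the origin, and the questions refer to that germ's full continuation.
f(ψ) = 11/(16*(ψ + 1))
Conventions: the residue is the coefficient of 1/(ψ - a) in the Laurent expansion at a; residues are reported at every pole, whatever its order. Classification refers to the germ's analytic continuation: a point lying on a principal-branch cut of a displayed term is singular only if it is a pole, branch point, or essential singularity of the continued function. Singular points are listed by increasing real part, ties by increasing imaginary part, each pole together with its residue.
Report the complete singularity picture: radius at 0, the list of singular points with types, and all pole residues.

Denominator factor (ψ + 1): pole of order 1 at -1, modulus 1.
The radius of convergence is the smallest modulus among the singular points: 1.
At the order-1 pole -1 set g(ψ) = (ψ - (-1))*f(ψ) = 11/16.
Simple pole: residue = g(a) at a = -1, which is 11/16.

Radius of convergence at 0: 1.
At -1: a pole of order 1; residue 11/16.


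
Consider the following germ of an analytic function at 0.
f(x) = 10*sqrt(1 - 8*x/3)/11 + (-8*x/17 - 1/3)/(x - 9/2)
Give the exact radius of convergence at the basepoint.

Denominator factor (x - 9/2): pole of order 1 at 9/2, modulus 9/2.
Branch term (10/11)*sqrt(1 - x/(3/8)): its argument vanishes at x = 3/8, a square-root branch point, modulus 3/8.
The radius of convergence is the smallest modulus among the singular points: 3/8.

The radius of convergence is 3/8.


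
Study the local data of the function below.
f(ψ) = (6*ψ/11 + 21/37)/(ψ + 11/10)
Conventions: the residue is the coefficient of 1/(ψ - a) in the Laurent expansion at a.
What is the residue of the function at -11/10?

At the order-1 pole -11/10 set g(ψ) = (ψ - (-11/10))*f(ψ) = 6*ψ/11 + 21/37.
Simple pole: residue = g(a) at a = -11/10, which is -6/185.

The residue is -6/185.


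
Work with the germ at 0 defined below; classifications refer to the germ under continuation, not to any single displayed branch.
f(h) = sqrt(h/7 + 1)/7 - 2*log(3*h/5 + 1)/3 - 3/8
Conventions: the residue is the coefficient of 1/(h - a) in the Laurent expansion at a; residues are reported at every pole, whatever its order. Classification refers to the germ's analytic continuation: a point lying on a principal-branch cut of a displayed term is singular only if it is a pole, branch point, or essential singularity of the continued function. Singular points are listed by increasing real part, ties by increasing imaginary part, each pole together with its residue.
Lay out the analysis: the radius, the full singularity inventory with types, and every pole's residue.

Radius of convergence at 0: 5/3.
At -7: an algebraic (square-root) branch point.
At -5/3: a logarithmic branch point.

Branch term (-2/3)*log(1 - h/(-5/3)): its argument vanishes at h = -5/3, a logarithmic branch point, modulus 5/3.
Branch term (1/7)*sqrt(1 - h/(-7)): its argument vanishes at h = -7, a square-root branch point, modulus 7.
The radius of convergence is the smallest modulus among the singular points: 5/3.
List the singular points by increasing real part (a conjugate pair: the negative imaginary part first).


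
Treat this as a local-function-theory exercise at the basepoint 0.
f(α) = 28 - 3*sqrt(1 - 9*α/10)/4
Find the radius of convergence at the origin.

Branch term (-3/4)*sqrt(1 - α/(10/9)): its argument vanishes at α = 10/9, a square-root branch point, modulus 10/9.
The radius of convergence is the smallest modulus among the singular points: 10/9.

The radius of convergence is 10/9.


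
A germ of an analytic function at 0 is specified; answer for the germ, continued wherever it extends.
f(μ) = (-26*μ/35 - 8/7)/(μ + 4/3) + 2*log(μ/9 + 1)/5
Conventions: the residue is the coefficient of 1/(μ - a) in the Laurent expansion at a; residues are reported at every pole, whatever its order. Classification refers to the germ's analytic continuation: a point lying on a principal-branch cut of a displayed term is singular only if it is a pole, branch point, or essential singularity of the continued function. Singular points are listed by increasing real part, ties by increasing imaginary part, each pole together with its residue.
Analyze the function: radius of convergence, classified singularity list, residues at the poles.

Radius of convergence at 0: 4/3.
At -9: a logarithmic branch point.
At -4/3: a pole of order 1; residue -16/105.

Denominator factor (μ + 4/3): pole of order 1 at -4/3, modulus 4/3.
Branch term (2/5)*log(1 - μ/(-9)): its argument vanishes at μ = -9, a logarithmic branch point, modulus 9.
The radius of convergence is the smallest modulus among the singular points: 4/3.
The branch term is analytic at -4/3 and contributes nothing to the residue; only the rational part matters.
At the order-1 pole -4/3 set g(μ) = (μ - (-4/3))*(rational part) = -26*μ/35 - 8/7.
Simple pole: residue = g(a) at a = -4/3, which is -16/105.
List the singular points by increasing real part (a conjugate pair: the negative imaginary part first).


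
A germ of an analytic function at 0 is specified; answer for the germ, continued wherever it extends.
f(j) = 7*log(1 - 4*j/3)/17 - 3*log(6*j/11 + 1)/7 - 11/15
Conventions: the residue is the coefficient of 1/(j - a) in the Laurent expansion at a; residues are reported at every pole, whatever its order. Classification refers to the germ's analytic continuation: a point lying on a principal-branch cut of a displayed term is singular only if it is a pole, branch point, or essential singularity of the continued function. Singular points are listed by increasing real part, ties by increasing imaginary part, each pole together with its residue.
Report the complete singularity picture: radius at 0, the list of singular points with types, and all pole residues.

Branch term (-3/7)*log(1 - j/(-11/6)): its argument vanishes at j = -11/6, a logarithmic branch point, modulus 11/6.
Branch term (7/17)*log(1 - j/(3/4)): its argument vanishes at j = 3/4, a logarithmic branch point, modulus 3/4.
The radius of convergence is the smallest modulus among the singular points: 3/4.
List the singular points by increasing real part (a conjugate pair: the negative imaginary part first).

Radius of convergence at 0: 3/4.
At -11/6: a logarithmic branch point.
At 3/4: a logarithmic branch point.
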